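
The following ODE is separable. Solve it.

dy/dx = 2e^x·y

Separating variables and integrating:
ln|y| = 2e^x + C

General solution: y = Ce^(2e^x)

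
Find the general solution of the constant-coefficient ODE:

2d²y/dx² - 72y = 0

Characteristic equation: 2r² - 72 = 0
Divide by 2: r² - 36 = 0
Roots: r = 6, -6 (distinct real)
General solution: y = C₁e^(6x) + C₂e^(-6x)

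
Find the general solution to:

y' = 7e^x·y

Separating variables and integrating:
ln|y| = 7e^x + C

General solution: y = Ce^(7e^x)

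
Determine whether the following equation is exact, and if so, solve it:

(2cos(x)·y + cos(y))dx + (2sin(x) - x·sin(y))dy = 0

Verify exactness: ∂M/∂y = ∂N/∂x ✓
Find F(x,y) such that ∂F/∂x = M, ∂F/∂y = N
Solution: 2sin(x)·y + x·cos(y) = C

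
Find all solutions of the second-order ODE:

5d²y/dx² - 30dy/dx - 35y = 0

Characteristic equation: 5r² - 30r - 35 = 0
Divide by 5: r² - 6r - 7 = 0
Roots: r = 7, -1 (distinct real)
General solution: y = C₁e^(7x) + C₂e^(-x)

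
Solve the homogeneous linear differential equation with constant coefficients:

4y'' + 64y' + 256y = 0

Characteristic equation: 4r² + 64r + 256 = 0
Divide by 4: r² + 16r + 64 = 0
Factored: (r + 8)² = 0
Repeated root: r = -8
General solution: y = (C₁ + C₂x)e^(-8x)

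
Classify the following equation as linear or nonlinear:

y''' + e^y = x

Nonlinear (e^y is nonlinear in y)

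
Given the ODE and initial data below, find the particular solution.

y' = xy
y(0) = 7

General solution: y = Ce^(x²/2)
Applying IC y(0) = 7:
Particular solution: y = 7e^(x²/2)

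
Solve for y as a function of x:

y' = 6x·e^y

Separating variables and integrating:
-e^(-y) = 3x² + C

General solution: y = -ln(C - 3x²)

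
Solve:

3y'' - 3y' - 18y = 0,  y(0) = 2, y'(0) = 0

General solution: y = C₁e^(3x) + C₂e^(-2x)
Applying ICs: C₁ = 4/5, C₂ = 6/5
Particular solution: y = (4/5)e^(3x) + (6/5)e^(-2x)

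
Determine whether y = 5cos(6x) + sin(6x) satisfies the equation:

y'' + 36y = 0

Verification:
y'' = -180cos(6x) - 36sin(6x)
y'' + 36y = 0 ✓

Yes, it is a solution.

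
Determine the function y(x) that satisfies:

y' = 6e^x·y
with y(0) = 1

General solution: y = Ce^(6e^x)
Applying IC y(0) = 1:
Particular solution: y = e^(6(e^x - 1))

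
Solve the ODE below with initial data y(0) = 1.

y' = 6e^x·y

General solution: y = Ce^(6e^x)
Applying IC y(0) = 1:
Particular solution: y = e^(6(e^x - 1))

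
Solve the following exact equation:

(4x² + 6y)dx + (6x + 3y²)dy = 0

Verify exactness: ∂M/∂y = ∂N/∂x ✓
Find F(x,y) such that ∂F/∂x = M, ∂F/∂y = N
Solution: 4x³/3 + 6xy + y³ = C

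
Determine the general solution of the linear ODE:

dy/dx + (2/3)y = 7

Using integrating factor method:

General solution: y = 21/2 + Ce^(-2x/3)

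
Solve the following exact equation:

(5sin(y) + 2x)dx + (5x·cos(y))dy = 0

Verify exactness: ∂M/∂y = ∂N/∂x ✓
Find F(x,y) such that ∂F/∂x = M, ∂F/∂y = N
Solution: 5x·sin(y) + x² = C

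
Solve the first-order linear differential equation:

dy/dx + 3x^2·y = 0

Using integrating factor method:

General solution: y = Ce^(-x^3)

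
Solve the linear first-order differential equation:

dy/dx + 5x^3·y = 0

Using integrating factor method:

General solution: y = Ce^(-5x^4/4)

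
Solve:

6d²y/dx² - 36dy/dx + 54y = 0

Characteristic equation: 6r² - 36r + 54 = 0
Divide by 6: r² - 6r + 9 = 0
Factored: (r - 3)² = 0
Repeated root: r = 3
General solution: y = (C₁ + C₂x)e^(3x)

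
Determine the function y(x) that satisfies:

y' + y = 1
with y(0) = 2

General solution: y = 1 + Ce^(-x)
Applying y(0) = 2: C = 2 - 1 = 1
Particular solution: y = 1 + e^(-x)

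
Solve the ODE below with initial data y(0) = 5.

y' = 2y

General solution: y = Ce^(2x)
Applying IC y(0) = 5:
Particular solution: y = 5e^(2x)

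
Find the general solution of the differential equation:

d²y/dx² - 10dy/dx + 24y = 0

Characteristic equation: r² - 10r + 24 = 0
Roots: r = 6, 4 (distinct real)
General solution: y = C₁e^(6x) + C₂e^(4x)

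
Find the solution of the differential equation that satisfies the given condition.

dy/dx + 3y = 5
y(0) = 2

General solution: y = 5/3 + Ce^(-3x)
Applying y(0) = 2: C = 2 - 5/3 = 1/3
Particular solution: y = 5/3 + (1/3)e^(-3x)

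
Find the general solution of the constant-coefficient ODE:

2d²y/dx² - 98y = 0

Characteristic equation: 2r² - 98 = 0
Divide by 2: r² - 49 = 0
Roots: r = 7, -7 (distinct real)
General solution: y = C₁e^(7x) + C₂e^(-7x)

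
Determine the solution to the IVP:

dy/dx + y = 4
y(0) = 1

General solution: y = 4 + Ce^(-x)
Applying y(0) = 1: C = 1 - 4 = -3
Particular solution: y = 4 - 3e^(-x)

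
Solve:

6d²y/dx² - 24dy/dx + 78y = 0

Characteristic equation: 6r² - 24r + 78 = 0
Divide by 6: r² - 4r + 13 = 0
Roots: r = 2 ± 3i (complex conjugates)
General solution: y = e^(2x)(C₁cos(3x) + C₂sin(3x))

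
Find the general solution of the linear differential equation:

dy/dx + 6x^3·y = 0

Using integrating factor method:

General solution: y = Ce^(-3x^4/2)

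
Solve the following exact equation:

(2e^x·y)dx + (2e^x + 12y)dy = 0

Verify exactness: ∂M/∂y = ∂N/∂x ✓
Find F(x,y) such that ∂F/∂x = M, ∂F/∂y = N
Solution: 2e^x·y + 6y² = C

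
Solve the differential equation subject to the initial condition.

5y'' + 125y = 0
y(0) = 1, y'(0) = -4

General solution: y = C₁cos(5x) + C₂sin(5x)
Complex roots r = ±5i
Applying ICs: C₁ = 1, C₂ = -4/5
Particular solution: y = cos(5x) - (4/5)sin(5x)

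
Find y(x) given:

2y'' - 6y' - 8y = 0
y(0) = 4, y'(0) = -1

General solution: y = C₁e^(4x) + C₂e^(-x)
Applying ICs: C₁ = 3/5, C₂ = 17/5
Particular solution: y = (3/5)e^(4x) + (17/5)e^(-x)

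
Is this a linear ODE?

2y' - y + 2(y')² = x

No. Nonlinear ((y')² term)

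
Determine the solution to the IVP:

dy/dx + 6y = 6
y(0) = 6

General solution: y = 1 + Ce^(-6x)
Applying y(0) = 6: C = 6 - 1 = 5
Particular solution: y = 1 + 5e^(-6x)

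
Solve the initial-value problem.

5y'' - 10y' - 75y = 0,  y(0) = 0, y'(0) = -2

General solution: y = C₁e^(5x) + C₂e^(-3x)
Applying ICs: C₁ = -1/4, C₂ = 1/4
Particular solution: y = -(1/4)e^(5x) + (1/4)e^(-3x)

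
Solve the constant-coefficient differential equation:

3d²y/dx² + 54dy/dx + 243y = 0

Characteristic equation: 3r² + 54r + 243 = 0
Divide by 3: r² + 18r + 81 = 0
Factored: (r + 9)² = 0
Repeated root: r = -9
General solution: y = (C₁ + C₂x)e^(-9x)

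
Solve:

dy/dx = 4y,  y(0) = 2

General solution: y = Ce^(4x)
Applying IC y(0) = 2:
Particular solution: y = 2e^(4x)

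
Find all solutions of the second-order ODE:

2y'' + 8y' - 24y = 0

Characteristic equation: 2r² + 8r - 24 = 0
Divide by 2: r² + 4r - 12 = 0
Roots: r = 2, -6 (distinct real)
General solution: y = C₁e^(2x) + C₂e^(-6x)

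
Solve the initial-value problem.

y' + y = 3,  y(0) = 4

General solution: y = 3 + Ce^(-x)
Applying y(0) = 4: C = 4 - 3 = 1
Particular solution: y = 3 + e^(-x)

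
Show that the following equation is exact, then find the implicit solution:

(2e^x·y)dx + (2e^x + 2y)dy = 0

Verify exactness: ∂M/∂y = ∂N/∂x ✓
Find F(x,y) such that ∂F/∂x = M, ∂F/∂y = N
Solution: 2e^x·y + y² = C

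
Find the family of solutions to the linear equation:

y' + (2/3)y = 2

Using integrating factor method:

General solution: y = 3 + Ce^(-2x/3)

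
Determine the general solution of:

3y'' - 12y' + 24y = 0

Characteristic equation: 3r² - 12r + 24 = 0
Divide by 3: r² - 4r + 8 = 0
Roots: r = 2 ± 2i (complex conjugates)
General solution: y = e^(2x)(C₁cos(2x) + C₂sin(2x))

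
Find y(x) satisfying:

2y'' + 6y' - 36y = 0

Characteristic equation: 2r² + 6r - 36 = 0
Divide by 2: r² + 3r - 18 = 0
Roots: r = 3, -6 (distinct real)
General solution: y = C₁e^(3x) + C₂e^(-6x)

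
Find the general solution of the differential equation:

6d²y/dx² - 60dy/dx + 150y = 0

Characteristic equation: 6r² - 60r + 150 = 0
Divide by 6: r² - 10r + 25 = 0
Factored: (r - 5)² = 0
Repeated root: r = 5
General solution: y = (C₁ + C₂x)e^(5x)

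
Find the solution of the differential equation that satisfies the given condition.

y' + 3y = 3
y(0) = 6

General solution: y = 1 + Ce^(-3x)
Applying y(0) = 6: C = 6 - 1 = 5
Particular solution: y = 1 + 5e^(-3x)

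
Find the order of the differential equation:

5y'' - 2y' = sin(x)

The order is 2 (highest derivative is of order 2).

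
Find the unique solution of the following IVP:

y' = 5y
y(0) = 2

General solution: y = Ce^(5x)
Applying IC y(0) = 2:
Particular solution: y = 2e^(5x)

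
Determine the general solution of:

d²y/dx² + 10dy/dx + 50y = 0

Characteristic equation: r² + 10r + 50 = 0
Roots: r = -5 ± 5i (complex conjugates)
General solution: y = e^(-5x)(C₁cos(5x) + C₂sin(5x))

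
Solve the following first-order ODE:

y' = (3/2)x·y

Separating variables and integrating:
ln|y| = 3x^2/4 + C

General solution: y = Ce^(3x^2/4)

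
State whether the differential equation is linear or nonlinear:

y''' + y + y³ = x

Nonlinear (y³ term)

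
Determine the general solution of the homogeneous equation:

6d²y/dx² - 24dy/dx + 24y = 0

Characteristic equation: 6r² - 24r + 24 = 0
Divide by 6: r² - 4r + 4 = 0
Factored: (r - 2)² = 0
Repeated root: r = 2
General solution: y = (C₁ + C₂x)e^(2x)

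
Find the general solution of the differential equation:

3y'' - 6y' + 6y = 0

Characteristic equation: 3r² - 6r + 6 = 0
Divide by 3: r² - 2r + 2 = 0
Roots: r = 1 ± i (complex conjugates)
General solution: y = e^x(C₁cos(x) + C₂sin(x))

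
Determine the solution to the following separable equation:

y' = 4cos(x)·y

Separating variables and integrating:
ln|y| = 4sin(x) + C

General solution: y = Ce^(4sin(x))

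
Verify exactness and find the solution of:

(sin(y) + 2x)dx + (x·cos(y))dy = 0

Verify exactness: ∂M/∂y = ∂N/∂x ✓
Find F(x,y) such that ∂F/∂x = M, ∂F/∂y = N
Solution: x·sin(y) + x² = C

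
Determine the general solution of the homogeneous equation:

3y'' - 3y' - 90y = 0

Characteristic equation: 3r² - 3r - 90 = 0
Divide by 3: r² - r - 30 = 0
Roots: r = 6, -5 (distinct real)
General solution: y = C₁e^(6x) + C₂e^(-5x)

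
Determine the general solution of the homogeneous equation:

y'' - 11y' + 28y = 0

Characteristic equation: r² - 11r + 28 = 0
Roots: r = 4, 7 (distinct real)
General solution: y = C₁e^(4x) + C₂e^(7x)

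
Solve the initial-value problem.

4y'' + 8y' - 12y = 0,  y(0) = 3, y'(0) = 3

General solution: y = C₁e^x + C₂e^(-3x)
Applying ICs: C₁ = 3, C₂ = 0
Particular solution: y = 3e^x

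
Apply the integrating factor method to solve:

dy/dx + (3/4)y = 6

Using integrating factor method:

General solution: y = 8 + Ce^(-3x/4)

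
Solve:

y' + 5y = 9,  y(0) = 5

General solution: y = 9/5 + Ce^(-5x)
Applying y(0) = 5: C = 5 - 9/5 = 16/5
Particular solution: y = 9/5 + (16/5)e^(-5x)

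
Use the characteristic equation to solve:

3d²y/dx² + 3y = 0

Characteristic equation: 3r² + 3 = 0
Divide by 3: r² + 1 = 0
Roots: r = ±i (complex conjugates)
General solution: y = C₁cos(x) + C₂sin(x)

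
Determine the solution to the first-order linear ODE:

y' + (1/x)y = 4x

Using integrating factor method:

General solution: y = (4/3)x^2 + C/x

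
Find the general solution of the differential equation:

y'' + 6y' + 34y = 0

Characteristic equation: r² + 6r + 34 = 0
Roots: r = -3 ± 5i (complex conjugates)
General solution: y = e^(-3x)(C₁cos(5x) + C₂sin(5x))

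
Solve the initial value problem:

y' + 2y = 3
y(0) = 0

General solution: y = 3/2 + Ce^(-2x)
Applying y(0) = 0: C = 0 - 3/2 = -3/2
Particular solution: y = 3/2 - (3/2)e^(-2x)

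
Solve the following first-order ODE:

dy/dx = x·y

Separating variables and integrating:
ln|y| = x^2/2 + C

General solution: y = Ce^(x^2/2)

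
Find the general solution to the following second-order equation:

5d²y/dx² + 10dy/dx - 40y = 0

Characteristic equation: 5r² + 10r - 40 = 0
Divide by 5: r² + 2r - 8 = 0
Roots: r = 2, -4 (distinct real)
General solution: y = C₁e^(2x) + C₂e^(-4x)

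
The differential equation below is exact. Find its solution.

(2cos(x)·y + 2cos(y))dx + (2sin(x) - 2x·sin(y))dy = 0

Verify exactness: ∂M/∂y = ∂N/∂x ✓
Find F(x,y) such that ∂F/∂x = M, ∂F/∂y = N
Solution: 2sin(x)·y + 2x·cos(y) = C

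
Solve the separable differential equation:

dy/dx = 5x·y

Separating variables and integrating:
ln|y| = 5x^2/2 + C

General solution: y = Ce^(5x^2/2)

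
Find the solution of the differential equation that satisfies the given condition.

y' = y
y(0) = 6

General solution: y = Ce^x
Applying IC y(0) = 6:
Particular solution: y = 6e^x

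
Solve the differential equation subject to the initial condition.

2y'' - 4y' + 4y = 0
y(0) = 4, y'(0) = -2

General solution: y = e^x(C₁cos(x) + C₂sin(x))
Complex roots r = 1 ± i
Applying ICs: C₁ = 4, C₂ = -6
Particular solution: y = e^x(4cos(x) - 6sin(x))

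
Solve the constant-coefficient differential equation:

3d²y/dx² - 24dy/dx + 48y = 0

Characteristic equation: 3r² - 24r + 48 = 0
Divide by 3: r² - 8r + 16 = 0
Factored: (r - 4)² = 0
Repeated root: r = 4
General solution: y = (C₁ + C₂x)e^(4x)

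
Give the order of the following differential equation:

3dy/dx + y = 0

The order is 1 (highest derivative is of order 1).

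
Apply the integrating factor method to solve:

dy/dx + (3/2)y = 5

Using integrating factor method:

General solution: y = 10/3 + Ce^(-3x/2)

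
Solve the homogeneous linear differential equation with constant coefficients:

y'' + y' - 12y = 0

Characteristic equation: r² + r - 12 = 0
Roots: r = 3, -4 (distinct real)
General solution: y = C₁e^(3x) + C₂e^(-4x)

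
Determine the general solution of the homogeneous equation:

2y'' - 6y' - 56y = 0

Characteristic equation: 2r² - 6r - 56 = 0
Divide by 2: r² - 3r - 28 = 0
Roots: r = 7, -4 (distinct real)
General solution: y = C₁e^(7x) + C₂e^(-4x)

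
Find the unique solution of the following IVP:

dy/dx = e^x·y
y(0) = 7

General solution: y = Ce^(e^x)
Applying IC y(0) = 7:
Particular solution: y = 7e^(e^x - 1)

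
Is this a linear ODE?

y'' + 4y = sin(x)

Yes. Linear (y and its derivatives appear to the first power only, no products of y terms)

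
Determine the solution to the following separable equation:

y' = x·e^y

Separating variables and integrating:
-e^(-y) = x²/2 + C

General solution: y = -ln(C - x²/2)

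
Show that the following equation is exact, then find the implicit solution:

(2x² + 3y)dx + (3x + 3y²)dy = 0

Verify exactness: ∂M/∂y = ∂N/∂x ✓
Find F(x,y) such that ∂F/∂x = M, ∂F/∂y = N
Solution: 2x³/3 + 3xy + y³ = C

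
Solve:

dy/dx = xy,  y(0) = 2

General solution: y = Ce^(x²/2)
Applying IC y(0) = 2:
Particular solution: y = 2e^(x²/2)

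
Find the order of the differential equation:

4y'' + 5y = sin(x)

The order is 2 (highest derivative is of order 2).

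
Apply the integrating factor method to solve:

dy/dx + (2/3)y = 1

Using integrating factor method:

General solution: y = 3/2 + Ce^(-2x/3)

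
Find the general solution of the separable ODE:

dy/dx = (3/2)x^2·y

Separating variables and integrating:
ln|y| = x^3/2 + C

General solution: y = Ce^(x^3/2)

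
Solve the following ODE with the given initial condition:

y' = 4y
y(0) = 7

General solution: y = Ce^(4x)
Applying IC y(0) = 7:
Particular solution: y = 7e^(4x)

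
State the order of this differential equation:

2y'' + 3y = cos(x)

The order is 2 (highest derivative is of order 2).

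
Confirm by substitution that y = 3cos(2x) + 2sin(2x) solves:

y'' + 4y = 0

Verification:
y'' = -12cos(2x) - 8sin(2x)
y'' + 4y = 0 ✓

Yes, it is a solution.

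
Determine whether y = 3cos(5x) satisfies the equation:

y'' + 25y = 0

Verification:
y'' = -75cos(5x)
y'' + 25y = 0 ✓

Yes, it is a solution.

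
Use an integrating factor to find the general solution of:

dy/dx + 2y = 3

Using integrating factor method:

General solution: y = 3/2 + Ce^(-2x)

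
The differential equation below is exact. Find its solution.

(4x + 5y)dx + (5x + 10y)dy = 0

Verify exactness: ∂M/∂y = ∂N/∂x ✓
Find F(x,y) such that ∂F/∂x = M, ∂F/∂y = N
Solution: 2x² + 5xy + 5y² = C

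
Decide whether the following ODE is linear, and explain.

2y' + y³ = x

Nonlinear (y³ term)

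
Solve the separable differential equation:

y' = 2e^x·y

Separating variables and integrating:
ln|y| = 2e^x + C

General solution: y = Ce^(2e^x)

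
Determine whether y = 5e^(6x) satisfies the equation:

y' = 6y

Verification:
y = 5e^(6x)
y' = 30e^(6x)
6y = 30e^(6x)
y' = 6y ✓

Yes, it is a solution.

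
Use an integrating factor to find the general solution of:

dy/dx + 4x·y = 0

Using integrating factor method:

General solution: y = Ce^(-2x^2)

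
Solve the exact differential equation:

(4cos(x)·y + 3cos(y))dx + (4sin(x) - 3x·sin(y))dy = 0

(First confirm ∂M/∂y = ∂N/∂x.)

Verify exactness: ∂M/∂y = ∂N/∂x ✓
Find F(x,y) such that ∂F/∂x = M, ∂F/∂y = N
Solution: 4sin(x)·y + 3x·cos(y) = C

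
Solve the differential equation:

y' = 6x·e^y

Separating variables and integrating:
-e^(-y) = 3x² + C

General solution: y = -ln(C - 3x²)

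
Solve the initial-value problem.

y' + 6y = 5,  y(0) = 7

General solution: y = 5/6 + Ce^(-6x)
Applying y(0) = 7: C = 7 - 5/6 = 37/6
Particular solution: y = 5/6 + (37/6)e^(-6x)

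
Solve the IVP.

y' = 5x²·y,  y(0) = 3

General solution: y = Ce^(5x³/3)
Applying IC y(0) = 3:
Particular solution: y = 3e^(5x³/3)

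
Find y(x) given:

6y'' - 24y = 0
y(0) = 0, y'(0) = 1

General solution: y = C₁e^(2x) + C₂e^(-2x)
Applying ICs: C₁ = 1/4, C₂ = -1/4
Particular solution: y = (1/4)e^(2x) - (1/4)e^(-2x)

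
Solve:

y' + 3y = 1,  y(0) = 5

General solution: y = 1/3 + Ce^(-3x)
Applying y(0) = 5: C = 5 - 1/3 = 14/3
Particular solution: y = 1/3 + (14/3)e^(-3x)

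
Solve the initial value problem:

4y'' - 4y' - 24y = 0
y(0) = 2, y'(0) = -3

General solution: y = C₁e^(3x) + C₂e^(-2x)
Applying ICs: C₁ = 1/5, C₂ = 9/5
Particular solution: y = (1/5)e^(3x) + (9/5)e^(-2x)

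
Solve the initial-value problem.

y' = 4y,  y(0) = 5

General solution: y = Ce^(4x)
Applying IC y(0) = 5:
Particular solution: y = 5e^(4x)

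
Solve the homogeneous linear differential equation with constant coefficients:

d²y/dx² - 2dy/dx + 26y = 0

Characteristic equation: r² - 2r + 26 = 0
Roots: r = 1 ± 5i (complex conjugates)
General solution: y = e^x(C₁cos(5x) + C₂sin(5x))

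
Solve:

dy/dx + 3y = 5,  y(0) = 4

General solution: y = 5/3 + Ce^(-3x)
Applying y(0) = 4: C = 4 - 5/3 = 7/3
Particular solution: y = 5/3 + (7/3)e^(-3x)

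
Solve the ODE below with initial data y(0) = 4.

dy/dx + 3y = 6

General solution: y = 2 + Ce^(-3x)
Applying y(0) = 4: C = 4 - 2 = 2
Particular solution: y = 2 + 2e^(-3x)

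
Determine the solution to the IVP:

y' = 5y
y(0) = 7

General solution: y = Ce^(5x)
Applying IC y(0) = 7:
Particular solution: y = 7e^(5x)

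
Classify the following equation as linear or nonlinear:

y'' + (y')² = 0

Nonlinear ((y')² term)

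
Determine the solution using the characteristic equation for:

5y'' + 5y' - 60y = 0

Characteristic equation: 5r² + 5r - 60 = 0
Divide by 5: r² + r - 12 = 0
Roots: r = 3, -4 (distinct real)
General solution: y = C₁e^(3x) + C₂e^(-4x)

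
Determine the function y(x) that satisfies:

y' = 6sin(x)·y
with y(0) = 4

General solution: y = Ce^(-6cos(x))
Applying IC y(0) = 4:
Particular solution: y = 4e^(6(1-cos(x)))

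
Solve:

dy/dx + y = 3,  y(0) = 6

General solution: y = 3 + Ce^(-x)
Applying y(0) = 6: C = 6 - 3 = 3
Particular solution: y = 3 + 3e^(-x)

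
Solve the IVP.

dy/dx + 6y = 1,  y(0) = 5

General solution: y = 1/6 + Ce^(-6x)
Applying y(0) = 5: C = 5 - 1/6 = 29/6
Particular solution: y = 1/6 + (29/6)e^(-6x)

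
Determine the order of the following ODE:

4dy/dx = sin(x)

The order is 1 (highest derivative is of order 1).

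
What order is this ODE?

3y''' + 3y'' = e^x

The order is 3 (highest derivative is of order 3).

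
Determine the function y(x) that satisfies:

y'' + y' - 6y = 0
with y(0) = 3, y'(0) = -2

General solution: y = C₁e^(2x) + C₂e^(-3x)
Applying ICs: C₁ = 7/5, C₂ = 8/5
Particular solution: y = (7/5)e^(2x) + (8/5)e^(-3x)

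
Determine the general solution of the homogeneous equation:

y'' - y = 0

Characteristic equation: r² - 1 = 0
Roots: r = 1, -1 (distinct real)
General solution: y = C₁e^x + C₂e^(-x)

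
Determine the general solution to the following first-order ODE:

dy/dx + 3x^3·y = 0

Using integrating factor method:

General solution: y = Ce^(-3x^4/4)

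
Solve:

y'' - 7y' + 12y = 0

Characteristic equation: r² - 7r + 12 = 0
Roots: r = 4, 3 (distinct real)
General solution: y = C₁e^(4x) + C₂e^(3x)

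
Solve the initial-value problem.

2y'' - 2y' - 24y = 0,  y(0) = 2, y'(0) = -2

General solution: y = C₁e^(4x) + C₂e^(-3x)
Applying ICs: C₁ = 4/7, C₂ = 10/7
Particular solution: y = (4/7)e^(4x) + (10/7)e^(-3x)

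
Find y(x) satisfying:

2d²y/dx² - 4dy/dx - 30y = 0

Characteristic equation: 2r² - 4r - 30 = 0
Divide by 2: r² - 2r - 15 = 0
Roots: r = 5, -3 (distinct real)
General solution: y = C₁e^(5x) + C₂e^(-3x)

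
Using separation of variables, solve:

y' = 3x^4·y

Separating variables and integrating:
ln|y| = 3x^5/5 + C

General solution: y = Ce^(3x^5/5)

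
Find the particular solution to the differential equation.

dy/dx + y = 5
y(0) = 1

General solution: y = 5 + Ce^(-x)
Applying y(0) = 1: C = 1 - 5 = -4
Particular solution: y = 5 - 4e^(-x)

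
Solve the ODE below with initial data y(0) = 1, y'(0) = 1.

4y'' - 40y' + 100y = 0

General solution: y = (C₁ + C₂x)e^(5x)
Repeated root r = 5
Applying ICs: C₁ = 1, C₂ = -4
Particular solution: y = (1 - 4x)e^(5x)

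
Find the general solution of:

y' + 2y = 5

Using integrating factor method:

General solution: y = 5/2 + Ce^(-2x)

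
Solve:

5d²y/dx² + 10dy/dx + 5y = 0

Characteristic equation: 5r² + 10r + 5 = 0
Divide by 5: r² + 2r + 1 = 0
Factored: (r + 1)² = 0
Repeated root: r = -1
General solution: y = (C₁ + C₂x)e^(-x)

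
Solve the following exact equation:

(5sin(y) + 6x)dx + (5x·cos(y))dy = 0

Verify exactness: ∂M/∂y = ∂N/∂x ✓
Find F(x,y) such that ∂F/∂x = M, ∂F/∂y = N
Solution: 5x·sin(y) + 3x² = C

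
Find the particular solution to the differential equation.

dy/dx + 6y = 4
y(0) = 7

General solution: y = 2/3 + Ce^(-6x)
Applying y(0) = 7: C = 7 - 2/3 = 19/3
Particular solution: y = 2/3 + (19/3)e^(-6x)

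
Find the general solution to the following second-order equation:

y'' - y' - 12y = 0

Characteristic equation: r² - r - 12 = 0
Roots: r = 4, -3 (distinct real)
General solution: y = C₁e^(4x) + C₂e^(-3x)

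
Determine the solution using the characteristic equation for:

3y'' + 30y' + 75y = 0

Characteristic equation: 3r² + 30r + 75 = 0
Divide by 3: r² + 10r + 25 = 0
Factored: (r + 5)² = 0
Repeated root: r = -5
General solution: y = (C₁ + C₂x)e^(-5x)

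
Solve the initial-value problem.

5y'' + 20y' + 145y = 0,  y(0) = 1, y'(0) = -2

General solution: y = e^(-2x)(C₁cos(5x) + C₂sin(5x))
Complex roots r = -2 ± 5i
Applying ICs: C₁ = 1, C₂ = 0
Particular solution: y = e^(-2x)(cos(5x))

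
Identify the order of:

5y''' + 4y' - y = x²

The order is 3 (highest derivative is of order 3).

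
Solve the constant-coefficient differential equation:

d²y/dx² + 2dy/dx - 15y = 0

Characteristic equation: r² + 2r - 15 = 0
Roots: r = 3, -5 (distinct real)
General solution: y = C₁e^(3x) + C₂e^(-5x)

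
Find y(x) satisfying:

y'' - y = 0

Characteristic equation: r² - 1 = 0
Roots: r = 1, -1 (distinct real)
General solution: y = C₁e^x + C₂e^(-x)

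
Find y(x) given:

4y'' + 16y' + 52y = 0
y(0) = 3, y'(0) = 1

General solution: y = e^(-2x)(C₁cos(3x) + C₂sin(3x))
Complex roots r = -2 ± 3i
Applying ICs: C₁ = 3, C₂ = 7/3
Particular solution: y = e^(-2x)(3cos(3x) + (7/3)sin(3x))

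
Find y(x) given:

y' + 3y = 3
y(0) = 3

General solution: y = 1 + Ce^(-3x)
Applying y(0) = 3: C = 3 - 1 = 2
Particular solution: y = 1 + 2e^(-3x)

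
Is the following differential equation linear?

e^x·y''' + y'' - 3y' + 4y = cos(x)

Yes. Linear (y and its derivatives appear to the first power only, no products of y terms)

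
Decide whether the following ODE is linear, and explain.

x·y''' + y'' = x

Linear (y and its derivatives appear to the first power only, no products of y terms)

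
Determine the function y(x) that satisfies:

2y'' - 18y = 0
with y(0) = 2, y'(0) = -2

General solution: y = C₁e^(3x) + C₂e^(-3x)
Applying ICs: C₁ = 2/3, C₂ = 4/3
Particular solution: y = (2/3)e^(3x) + (4/3)e^(-3x)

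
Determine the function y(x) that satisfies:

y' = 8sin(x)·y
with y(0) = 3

General solution: y = Ce^(-8cos(x))
Applying IC y(0) = 3:
Particular solution: y = 3e^(8(1-cos(x)))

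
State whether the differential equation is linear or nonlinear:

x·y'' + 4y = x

Linear (y and its derivatives appear to the first power only, no products of y terms)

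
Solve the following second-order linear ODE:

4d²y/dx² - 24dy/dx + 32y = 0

Characteristic equation: 4r² - 24r + 32 = 0
Divide by 4: r² - 6r + 8 = 0
Roots: r = 2, 4 (distinct real)
General solution: y = C₁e^(2x) + C₂e^(4x)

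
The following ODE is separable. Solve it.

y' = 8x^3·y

Separating variables and integrating:
ln|y| = 2x^4 + C

General solution: y = Ce^(2x^4)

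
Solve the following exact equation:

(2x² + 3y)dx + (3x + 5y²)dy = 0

Verify exactness: ∂M/∂y = ∂N/∂x ✓
Find F(x,y) such that ∂F/∂x = M, ∂F/∂y = N
Solution: 2x³/3 + 3xy + 5y³/3 = C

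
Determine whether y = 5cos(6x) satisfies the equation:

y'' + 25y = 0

Verification:
y'' = -180cos(6x)
y'' + 25y ≠ 0 (frequency mismatch: got 36 instead of 25)

No, it is not a solution.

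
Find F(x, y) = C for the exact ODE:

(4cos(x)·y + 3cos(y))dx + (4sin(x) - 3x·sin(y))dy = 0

Verify exactness: ∂M/∂y = ∂N/∂x ✓
Find F(x,y) such that ∂F/∂x = M, ∂F/∂y = N
Solution: 4sin(x)·y + 3x·cos(y) = C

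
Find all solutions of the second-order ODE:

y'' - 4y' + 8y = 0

Characteristic equation: r² - 4r + 8 = 0
Roots: r = 2 ± 2i (complex conjugates)
General solution: y = e^(2x)(C₁cos(2x) + C₂sin(2x))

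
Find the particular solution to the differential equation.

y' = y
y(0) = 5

General solution: y = Ce^x
Applying IC y(0) = 5:
Particular solution: y = 5e^x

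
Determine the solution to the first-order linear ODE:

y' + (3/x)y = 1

Using integrating factor method:

General solution: y = (1/4)x + Cx^(-3)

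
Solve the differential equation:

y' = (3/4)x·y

Separating variables and integrating:
ln|y| = 3x^2/8 + C

General solution: y = Ce^(3x^2/8)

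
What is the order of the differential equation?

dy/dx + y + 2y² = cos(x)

The order is 1 (highest derivative is of order 1).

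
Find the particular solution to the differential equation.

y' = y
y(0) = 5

General solution: y = Ce^x
Applying IC y(0) = 5:
Particular solution: y = 5e^x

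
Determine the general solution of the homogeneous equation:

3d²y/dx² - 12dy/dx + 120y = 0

Characteristic equation: 3r² - 12r + 120 = 0
Divide by 3: r² - 4r + 40 = 0
Roots: r = 2 ± 6i (complex conjugates)
General solution: y = e^(2x)(C₁cos(6x) + C₂sin(6x))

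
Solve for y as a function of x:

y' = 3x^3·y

Separating variables and integrating:
ln|y| = 3x^4/4 + C

General solution: y = Ce^(3x^4/4)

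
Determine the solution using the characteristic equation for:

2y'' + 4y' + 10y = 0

Characteristic equation: 2r² + 4r + 10 = 0
Divide by 2: r² + 2r + 5 = 0
Roots: r = -1 ± 2i (complex conjugates)
General solution: y = e^(-x)(C₁cos(2x) + C₂sin(2x))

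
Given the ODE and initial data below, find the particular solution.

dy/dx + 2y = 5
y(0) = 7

General solution: y = 5/2 + Ce^(-2x)
Applying y(0) = 7: C = 7 - 5/2 = 9/2
Particular solution: y = 5/2 + (9/2)e^(-2x)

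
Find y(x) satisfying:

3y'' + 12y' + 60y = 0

Characteristic equation: 3r² + 12r + 60 = 0
Divide by 3: r² + 4r + 20 = 0
Roots: r = -2 ± 4i (complex conjugates)
General solution: y = e^(-2x)(C₁cos(4x) + C₂sin(4x))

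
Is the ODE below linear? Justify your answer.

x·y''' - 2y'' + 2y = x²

Yes. Linear (y and its derivatives appear to the first power only, no products of y terms)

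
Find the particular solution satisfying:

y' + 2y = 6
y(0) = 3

General solution: y = 3 + Ce^(-2x)
Applying y(0) = 3: C = 3 - 3 = 0
Particular solution: y = 3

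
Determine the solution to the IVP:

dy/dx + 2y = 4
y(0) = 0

General solution: y = 2 + Ce^(-2x)
Applying y(0) = 0: C = 0 - 2 = -2
Particular solution: y = 2 - 2e^(-2x)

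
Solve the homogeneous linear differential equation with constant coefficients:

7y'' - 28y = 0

Characteristic equation: 7r² - 28 = 0
Divide by 7: r² - 4 = 0
Roots: r = 2, -2 (distinct real)
General solution: y = C₁e^(2x) + C₂e^(-2x)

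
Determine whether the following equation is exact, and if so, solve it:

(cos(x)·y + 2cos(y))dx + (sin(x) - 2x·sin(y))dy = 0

Verify exactness: ∂M/∂y = ∂N/∂x ✓
Find F(x,y) such that ∂F/∂x = M, ∂F/∂y = N
Solution: sin(x)·y + 2x·cos(y) = C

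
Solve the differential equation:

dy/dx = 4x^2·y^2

Separating variables and integrating:
-1/y = 4x^3/3 + C

General solution: y^-1 = (-4/3)x^3 + C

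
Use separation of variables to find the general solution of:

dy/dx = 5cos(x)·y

Separating variables and integrating:
ln|y| = 5sin(x) + C

General solution: y = Ce^(5sin(x))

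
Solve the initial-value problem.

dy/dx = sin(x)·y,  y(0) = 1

General solution: y = Ce^(-cos(x))
Applying IC y(0) = 1:
Particular solution: y = e^(1-cos(x))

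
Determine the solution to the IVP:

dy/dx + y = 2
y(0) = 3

General solution: y = 2 + Ce^(-x)
Applying y(0) = 3: C = 3 - 2 = 1
Particular solution: y = 2 + e^(-x)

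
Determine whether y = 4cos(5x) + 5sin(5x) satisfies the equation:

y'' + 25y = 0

Verification:
y'' = -100cos(5x) - 125sin(5x)
y'' + 25y = 0 ✓

Yes, it is a solution.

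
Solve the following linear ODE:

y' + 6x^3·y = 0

Using integrating factor method:

General solution: y = Ce^(-3x^4/2)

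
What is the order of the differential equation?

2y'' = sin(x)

The order is 2 (highest derivative is of order 2).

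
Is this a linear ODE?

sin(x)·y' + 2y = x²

Yes. Linear (y and its derivatives appear to the first power only, no products of y terms)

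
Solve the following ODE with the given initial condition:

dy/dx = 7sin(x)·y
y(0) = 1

General solution: y = Ce^(-7cos(x))
Applying IC y(0) = 1:
Particular solution: y = e^(7(1-cos(x)))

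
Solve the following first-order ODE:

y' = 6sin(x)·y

Separating variables and integrating:
ln|y| = -6cos(x) + C

General solution: y = Ce^(-6cos(x))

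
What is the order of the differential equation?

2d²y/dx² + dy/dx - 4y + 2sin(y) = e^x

The order is 2 (highest derivative is of order 2).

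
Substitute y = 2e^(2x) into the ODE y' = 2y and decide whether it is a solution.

Verification:
y = 2e^(2x)
y' = 4e^(2x)
2y = 4e^(2x)
y' = 2y ✓

Yes, it is a solution.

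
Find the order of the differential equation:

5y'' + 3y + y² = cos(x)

The order is 2 (highest derivative is of order 2).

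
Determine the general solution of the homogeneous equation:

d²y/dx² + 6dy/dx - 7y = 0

Characteristic equation: r² + 6r - 7 = 0
Roots: r = 1, -7 (distinct real)
General solution: y = C₁e^x + C₂e^(-7x)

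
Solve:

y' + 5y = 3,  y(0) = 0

General solution: y = 3/5 + Ce^(-5x)
Applying y(0) = 0: C = 0 - 3/5 = -3/5
Particular solution: y = 3/5 - (3/5)e^(-5x)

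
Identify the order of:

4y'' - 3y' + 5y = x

The order is 2 (highest derivative is of order 2).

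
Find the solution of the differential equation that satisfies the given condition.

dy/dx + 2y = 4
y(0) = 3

General solution: y = 2 + Ce^(-2x)
Applying y(0) = 3: C = 3 - 2 = 1
Particular solution: y = 2 + e^(-2x)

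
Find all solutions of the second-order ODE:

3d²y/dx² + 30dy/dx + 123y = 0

Characteristic equation: 3r² + 30r + 123 = 0
Divide by 3: r² + 10r + 41 = 0
Roots: r = -5 ± 4i (complex conjugates)
General solution: y = e^(-5x)(C₁cos(4x) + C₂sin(4x))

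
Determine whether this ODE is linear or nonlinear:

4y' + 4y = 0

Linear (y and its derivatives appear to the first power only, no products of y terms)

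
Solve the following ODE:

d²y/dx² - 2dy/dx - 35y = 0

Characteristic equation: r² - 2r - 35 = 0
Roots: r = 7, -5 (distinct real)
General solution: y = C₁e^(7x) + C₂e^(-5x)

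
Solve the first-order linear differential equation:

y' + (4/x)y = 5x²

Using integrating factor method:

General solution: y = (5/7)x^3 + Cx^(-4)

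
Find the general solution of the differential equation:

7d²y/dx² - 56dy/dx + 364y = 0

Characteristic equation: 7r² - 56r + 364 = 0
Divide by 7: r² - 8r + 52 = 0
Roots: r = 4 ± 6i (complex conjugates)
General solution: y = e^(4x)(C₁cos(6x) + C₂sin(6x))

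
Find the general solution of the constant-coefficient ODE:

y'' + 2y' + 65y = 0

Characteristic equation: r² + 2r + 65 = 0
Roots: r = -1 ± 8i (complex conjugates)
General solution: y = e^(-x)(C₁cos(8x) + C₂sin(8x))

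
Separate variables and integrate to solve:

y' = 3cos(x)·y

Separating variables and integrating:
ln|y| = 3sin(x) + C

General solution: y = Ce^(3sin(x))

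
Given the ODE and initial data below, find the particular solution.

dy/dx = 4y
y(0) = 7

General solution: y = Ce^(4x)
Applying IC y(0) = 7:
Particular solution: y = 7e^(4x)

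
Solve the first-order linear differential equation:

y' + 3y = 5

Using integrating factor method:

General solution: y = 5/3 + Ce^(-3x)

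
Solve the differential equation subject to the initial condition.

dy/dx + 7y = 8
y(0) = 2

General solution: y = 8/7 + Ce^(-7x)
Applying y(0) = 2: C = 2 - 8/7 = 6/7
Particular solution: y = 8/7 + (6/7)e^(-7x)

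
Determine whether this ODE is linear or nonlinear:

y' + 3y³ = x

Nonlinear (y³ term)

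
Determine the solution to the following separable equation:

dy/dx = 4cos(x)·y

Separating variables and integrating:
ln|y| = 4sin(x) + C

General solution: y = Ce^(4sin(x))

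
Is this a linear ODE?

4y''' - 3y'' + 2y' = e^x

Yes. Linear (y and its derivatives appear to the first power only, no products of y terms)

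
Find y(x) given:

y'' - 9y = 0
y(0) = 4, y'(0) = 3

General solution: y = C₁e^(3x) + C₂e^(-3x)
Applying ICs: C₁ = 5/2, C₂ = 3/2
Particular solution: y = (5/2)e^(3x) + (3/2)e^(-3x)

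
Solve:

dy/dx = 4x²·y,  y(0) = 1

General solution: y = Ce^(4x³/3)
Applying IC y(0) = 1:
Particular solution: y = e^(4x³/3)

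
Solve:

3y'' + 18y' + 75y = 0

Characteristic equation: 3r² + 18r + 75 = 0
Divide by 3: r² + 6r + 25 = 0
Roots: r = -3 ± 4i (complex conjugates)
General solution: y = e^(-3x)(C₁cos(4x) + C₂sin(4x))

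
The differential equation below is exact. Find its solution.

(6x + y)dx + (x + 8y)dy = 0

Verify exactness: ∂M/∂y = ∂N/∂x ✓
Find F(x,y) such that ∂F/∂x = M, ∂F/∂y = N
Solution: 3x² + xy + 4y² = C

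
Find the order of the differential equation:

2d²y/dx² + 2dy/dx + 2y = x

The order is 2 (highest derivative is of order 2).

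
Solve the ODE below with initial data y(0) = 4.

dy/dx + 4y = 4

General solution: y = 1 + Ce^(-4x)
Applying y(0) = 4: C = 4 - 1 = 3
Particular solution: y = 1 + 3e^(-4x)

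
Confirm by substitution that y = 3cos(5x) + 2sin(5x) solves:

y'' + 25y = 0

Verification:
y'' = -75cos(5x) - 50sin(5x)
y'' + 25y = 0 ✓

Yes, it is a solution.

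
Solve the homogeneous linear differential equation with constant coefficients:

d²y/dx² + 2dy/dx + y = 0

Characteristic equation: r² + 2r + 1 = 0
Factored: (r + 1)² = 0
Repeated root: r = -1
General solution: y = (C₁ + C₂x)e^(-x)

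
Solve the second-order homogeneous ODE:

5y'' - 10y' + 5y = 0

Characteristic equation: 5r² - 10r + 5 = 0
Divide by 5: r² - 2r + 1 = 0
Factored: (r - 1)² = 0
Repeated root: r = 1
General solution: y = (C₁ + C₂x)e^x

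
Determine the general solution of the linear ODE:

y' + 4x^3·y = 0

Using integrating factor method:

General solution: y = Ce^(-x^4)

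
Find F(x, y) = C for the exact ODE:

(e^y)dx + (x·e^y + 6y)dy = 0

Verify exactness: ∂M/∂y = ∂N/∂x ✓
Find F(x,y) such that ∂F/∂x = M, ∂F/∂y = N
Solution: x·e^y + 3y² = C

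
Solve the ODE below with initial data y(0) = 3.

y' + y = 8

General solution: y = 8 + Ce^(-x)
Applying y(0) = 3: C = 3 - 8 = -5
Particular solution: y = 8 - 5e^(-x)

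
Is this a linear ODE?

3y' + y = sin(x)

Yes. Linear (y and its derivatives appear to the first power only, no products of y terms)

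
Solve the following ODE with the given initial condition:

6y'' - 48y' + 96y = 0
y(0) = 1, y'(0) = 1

General solution: y = (C₁ + C₂x)e^(4x)
Repeated root r = 4
Applying ICs: C₁ = 1, C₂ = -3
Particular solution: y = (1 - 3x)e^(4x)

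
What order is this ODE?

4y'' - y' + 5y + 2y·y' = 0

The order is 2 (highest derivative is of order 2).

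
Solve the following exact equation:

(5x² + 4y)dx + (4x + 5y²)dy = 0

Verify exactness: ∂M/∂y = ∂N/∂x ✓
Find F(x,y) such that ∂F/∂x = M, ∂F/∂y = N
Solution: 5x³/3 + 4xy + 5y³/3 = C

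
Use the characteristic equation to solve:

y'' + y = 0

Characteristic equation: r² + 1 = 0
Roots: r = ±i (complex conjugates)
General solution: y = C₁cos(x) + C₂sin(x)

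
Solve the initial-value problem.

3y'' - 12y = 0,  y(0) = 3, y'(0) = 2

General solution: y = C₁e^(2x) + C₂e^(-2x)
Applying ICs: C₁ = 2, C₂ = 1
Particular solution: y = 2e^(2x) + e^(-2x)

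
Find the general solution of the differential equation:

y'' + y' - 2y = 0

Characteristic equation: r² + r - 2 = 0
Roots: r = 1, -2 (distinct real)
General solution: y = C₁e^x + C₂e^(-2x)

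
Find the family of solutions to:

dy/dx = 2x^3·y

Separating variables and integrating:
ln|y| = x^4/2 + C

General solution: y = Ce^(x^4/2)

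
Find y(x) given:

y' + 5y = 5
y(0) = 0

General solution: y = 1 + Ce^(-5x)
Applying y(0) = 0: C = 0 - 1 = -1
Particular solution: y = 1 - e^(-5x)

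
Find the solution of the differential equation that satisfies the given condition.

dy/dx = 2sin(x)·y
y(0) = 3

General solution: y = Ce^(-2cos(x))
Applying IC y(0) = 3:
Particular solution: y = 3e^(2(1-cos(x)))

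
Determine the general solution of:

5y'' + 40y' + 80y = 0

Characteristic equation: 5r² + 40r + 80 = 0
Divide by 5: r² + 8r + 16 = 0
Factored: (r + 4)² = 0
Repeated root: r = -4
General solution: y = (C₁ + C₂x)e^(-4x)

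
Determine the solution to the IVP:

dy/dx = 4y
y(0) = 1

General solution: y = Ce^(4x)
Applying IC y(0) = 1:
Particular solution: y = e^(4x)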